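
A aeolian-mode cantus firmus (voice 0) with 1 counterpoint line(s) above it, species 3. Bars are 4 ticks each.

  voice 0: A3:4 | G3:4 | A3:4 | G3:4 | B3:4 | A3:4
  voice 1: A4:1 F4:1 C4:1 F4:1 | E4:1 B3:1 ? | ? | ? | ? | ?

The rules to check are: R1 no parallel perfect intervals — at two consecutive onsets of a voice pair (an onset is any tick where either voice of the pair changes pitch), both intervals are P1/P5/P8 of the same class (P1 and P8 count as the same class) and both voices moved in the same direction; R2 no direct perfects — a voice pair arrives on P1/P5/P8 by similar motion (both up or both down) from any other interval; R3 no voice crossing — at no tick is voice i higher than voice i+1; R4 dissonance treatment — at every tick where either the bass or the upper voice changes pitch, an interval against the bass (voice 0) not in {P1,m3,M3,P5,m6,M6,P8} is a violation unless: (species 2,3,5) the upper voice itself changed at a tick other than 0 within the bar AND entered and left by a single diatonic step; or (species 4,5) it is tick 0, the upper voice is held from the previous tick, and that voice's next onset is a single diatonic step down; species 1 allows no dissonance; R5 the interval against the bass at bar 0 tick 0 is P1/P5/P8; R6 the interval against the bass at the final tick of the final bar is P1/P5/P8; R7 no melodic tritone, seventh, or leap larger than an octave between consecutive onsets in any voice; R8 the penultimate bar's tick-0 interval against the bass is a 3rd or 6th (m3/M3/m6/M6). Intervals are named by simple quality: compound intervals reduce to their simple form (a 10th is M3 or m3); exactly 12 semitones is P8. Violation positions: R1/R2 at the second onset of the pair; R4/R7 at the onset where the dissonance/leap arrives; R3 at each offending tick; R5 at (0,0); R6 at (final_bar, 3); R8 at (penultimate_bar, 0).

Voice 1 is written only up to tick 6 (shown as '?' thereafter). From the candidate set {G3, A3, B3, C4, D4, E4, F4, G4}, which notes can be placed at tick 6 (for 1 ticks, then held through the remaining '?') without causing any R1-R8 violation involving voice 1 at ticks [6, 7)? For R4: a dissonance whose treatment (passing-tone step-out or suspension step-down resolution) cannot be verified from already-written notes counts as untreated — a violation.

{B3, D4, E4, G3, G4}

G3: legal
A3: violates R4
B3: legal
C4: violates R4
D4: legal
E4: legal
F4: violates R4,R7
G4: legal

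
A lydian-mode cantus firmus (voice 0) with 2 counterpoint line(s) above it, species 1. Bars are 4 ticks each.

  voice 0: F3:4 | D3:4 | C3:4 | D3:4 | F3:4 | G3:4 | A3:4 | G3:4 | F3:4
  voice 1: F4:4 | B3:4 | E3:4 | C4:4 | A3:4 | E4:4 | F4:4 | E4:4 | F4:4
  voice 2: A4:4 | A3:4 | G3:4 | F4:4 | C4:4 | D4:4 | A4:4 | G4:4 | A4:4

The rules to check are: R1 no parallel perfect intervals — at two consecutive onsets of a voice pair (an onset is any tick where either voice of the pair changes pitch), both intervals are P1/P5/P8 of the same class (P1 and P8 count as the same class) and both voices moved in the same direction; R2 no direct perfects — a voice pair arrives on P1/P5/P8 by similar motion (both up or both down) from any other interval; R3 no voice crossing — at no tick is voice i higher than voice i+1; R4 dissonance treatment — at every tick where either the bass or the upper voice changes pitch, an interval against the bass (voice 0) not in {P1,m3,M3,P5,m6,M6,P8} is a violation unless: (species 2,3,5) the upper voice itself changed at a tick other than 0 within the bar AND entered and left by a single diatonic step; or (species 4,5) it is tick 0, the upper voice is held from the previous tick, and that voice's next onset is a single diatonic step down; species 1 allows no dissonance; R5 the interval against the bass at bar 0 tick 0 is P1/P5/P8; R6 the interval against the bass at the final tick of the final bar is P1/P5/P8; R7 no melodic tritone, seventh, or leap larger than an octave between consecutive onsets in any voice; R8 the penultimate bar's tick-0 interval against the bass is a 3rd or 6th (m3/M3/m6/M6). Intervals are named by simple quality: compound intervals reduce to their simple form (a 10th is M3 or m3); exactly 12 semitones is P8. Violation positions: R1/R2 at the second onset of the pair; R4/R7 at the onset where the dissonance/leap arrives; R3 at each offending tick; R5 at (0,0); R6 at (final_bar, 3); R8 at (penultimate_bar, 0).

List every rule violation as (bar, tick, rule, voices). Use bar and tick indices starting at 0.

(0, 0, R5, (0, 2))
(1, 0, R2, (0, 2))
(1, 0, R3, (1, 2))
(1, 0, R7, (1,))
(1, 1, R3, (1, 2))
(1, 2, R3, (1, 2))
(1, 3, R3, (1, 2))
(2, 0, R1, (0, 2))
(3, 0, R4, (0, 1))
(3, 0, R7, (2,))
(5, 0, R1, (0, 2))
(5, 0, R3, (1, 2))
(5, 1, R3, (1, 2))
(5, 2, R3, (1, 2))
(5, 3, R3, (1, 2))
(6, 0, R2, (0, 2))
(7, 0, R1, (0, 2))
(7, 0, R8, (0, 2))
(8, 3, R6, (0, 2))

bar 0: v0=F3 v1=F4 v2=A4 downbeat M3
bar 1: v0=D3 v1=B3 v2=A3 downbeat P5
bar 2: v0=C3 v1=E3 v2=G3 downbeat P5
bar 3: v0=D3 v1=C4 v2=F4 downbeat m3
bar 4: v0=F3 v1=A3 v2=C4 downbeat P5
bar 5: v0=G3 v1=E4 v2=D4 downbeat P5
bar 6: v0=A3 v1=F4 v2=A4 downbeat P8
bar 7: v0=G3 v1=E4 v2=G4 downbeat P8
bar 8: v0=F3 v1=F4 v2=A4 downbeat M3
  -> R5 @ bar 0 tick 0 v(0, 2): opens on M3
  -> R2 @ bar 1 tick 0 v(0, 2): F3/A4 M3 -> D3/A3 P5 similar
  -> R3 @ bar 1 tick 0 v(1, 2): B3 above A3
  -> R7 @ bar 1 tick 0 v(1,): F4->B3 leap 6st
  -> R3 @ bar 1 tick 1 v(1, 2): B3 above A3
  -> R3 @ bar 1 tick 2 v(1, 2): B3 above A3
  -> R3 @ bar 1 tick 3 v(1, 2): B3 above A3
  -> R1 @ bar 2 tick 0 v(0, 2): D3/A3 P5 -> C3/G3 P5 similar
  -> R4 @ bar 3 tick 0 v(0, 1): D3/C4 m7 untreated
  -> R7 @ bar 3 tick 0 v(2,): G3->F4 leap 10st
  -> R1 @ bar 5 tick 0 v(0, 2): F3/C4 P5 -> G3/D4 P5 similar
  -> R3 @ bar 5 tick 0 v(1, 2): E4 above D4
  -> R3 @ bar 5 tick 1 v(1, 2): E4 above D4
  -> R3 @ bar 5 tick 2 v(1, 2): E4 above D4
  -> R3 @ bar 5 tick 3 v(1, 2): E4 above D4
  -> R2 @ bar 6 tick 0 v(0, 2): G3/D4 P5 -> A3/A4 P8 similar
  -> R1 @ bar 7 tick 0 v(0, 2): A3/A4 P8 -> G3/G4 P8 similar
  -> R8 @ bar 7 tick 0 v(0, 2): penult P8 not 3rd/6th
  -> R6 @ bar 8 tick 3 v(0, 2): closes on M3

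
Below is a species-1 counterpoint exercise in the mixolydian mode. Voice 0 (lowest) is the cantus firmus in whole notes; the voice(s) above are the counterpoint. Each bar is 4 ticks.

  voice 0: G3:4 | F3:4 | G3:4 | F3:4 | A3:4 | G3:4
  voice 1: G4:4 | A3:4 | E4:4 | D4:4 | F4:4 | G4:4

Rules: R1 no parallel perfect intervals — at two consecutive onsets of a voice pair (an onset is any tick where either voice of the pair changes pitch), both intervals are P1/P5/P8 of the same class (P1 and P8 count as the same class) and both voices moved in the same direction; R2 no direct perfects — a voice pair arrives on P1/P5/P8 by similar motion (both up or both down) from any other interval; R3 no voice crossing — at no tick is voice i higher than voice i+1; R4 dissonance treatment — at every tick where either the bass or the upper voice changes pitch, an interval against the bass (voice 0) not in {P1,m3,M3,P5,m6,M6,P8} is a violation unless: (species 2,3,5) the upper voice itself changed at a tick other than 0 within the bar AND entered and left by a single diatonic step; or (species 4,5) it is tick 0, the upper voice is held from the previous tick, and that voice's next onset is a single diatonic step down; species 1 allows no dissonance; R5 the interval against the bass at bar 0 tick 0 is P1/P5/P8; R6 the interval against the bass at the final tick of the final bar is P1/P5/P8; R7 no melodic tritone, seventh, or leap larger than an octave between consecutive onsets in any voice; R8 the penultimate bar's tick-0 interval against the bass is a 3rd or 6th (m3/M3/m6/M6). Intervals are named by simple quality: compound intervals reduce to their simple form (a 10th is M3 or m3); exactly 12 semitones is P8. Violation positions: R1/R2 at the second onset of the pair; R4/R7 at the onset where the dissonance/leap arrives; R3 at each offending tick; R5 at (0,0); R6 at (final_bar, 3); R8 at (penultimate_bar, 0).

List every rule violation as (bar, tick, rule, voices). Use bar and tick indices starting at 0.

(1, 0, R7, (1,))

bar 0: v0=G3 v1=G4 downbeat P8
bar 1: v0=F3 v1=A3 downbeat M3
bar 2: v0=G3 v1=E4 downbeat M6
bar 3: v0=F3 v1=D4 downbeat M6
bar 4: v0=A3 v1=F4 downbeat m6
bar 5: v0=G3 v1=G4 downbeat P8
  -> R7 @ bar 1 tick 0 v(1,): G4->A3 leap 10st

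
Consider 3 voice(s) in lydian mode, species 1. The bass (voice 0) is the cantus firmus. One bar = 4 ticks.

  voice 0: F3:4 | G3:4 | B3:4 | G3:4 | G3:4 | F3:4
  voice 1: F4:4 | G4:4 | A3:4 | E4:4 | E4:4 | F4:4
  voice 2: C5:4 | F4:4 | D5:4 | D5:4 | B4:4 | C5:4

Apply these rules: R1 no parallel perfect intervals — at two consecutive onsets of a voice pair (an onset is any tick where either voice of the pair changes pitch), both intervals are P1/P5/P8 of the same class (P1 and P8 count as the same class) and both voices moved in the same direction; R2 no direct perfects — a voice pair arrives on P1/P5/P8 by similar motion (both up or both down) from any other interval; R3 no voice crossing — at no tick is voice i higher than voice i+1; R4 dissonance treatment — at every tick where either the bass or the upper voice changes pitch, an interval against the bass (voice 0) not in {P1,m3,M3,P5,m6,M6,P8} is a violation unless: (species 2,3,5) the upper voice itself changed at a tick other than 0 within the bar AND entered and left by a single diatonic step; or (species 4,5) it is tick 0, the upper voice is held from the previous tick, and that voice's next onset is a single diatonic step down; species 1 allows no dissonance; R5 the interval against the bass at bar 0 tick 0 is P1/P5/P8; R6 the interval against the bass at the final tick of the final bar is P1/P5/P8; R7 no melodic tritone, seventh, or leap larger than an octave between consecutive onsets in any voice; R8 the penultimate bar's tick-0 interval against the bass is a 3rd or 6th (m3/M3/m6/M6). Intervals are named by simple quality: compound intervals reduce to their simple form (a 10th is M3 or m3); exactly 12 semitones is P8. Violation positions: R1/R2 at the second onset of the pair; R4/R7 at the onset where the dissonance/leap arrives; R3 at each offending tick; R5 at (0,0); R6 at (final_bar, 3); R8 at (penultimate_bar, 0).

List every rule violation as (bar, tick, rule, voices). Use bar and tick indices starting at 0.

(1, 0, R1, (0, 1))
(1, 0, R3, (1, 2))
(1, 0, R4, (0, 2))
(1, 1, R3, (1, 2))
(1, 2, R3, (1, 2))
(1, 3, R3, (1, 2))
(2, 0, R3, (0, 1))
(2, 0, R4, (0, 1))
(2, 0, R7, (1,))
(2, 1, R3, (0, 1))
(2, 2, R3, (0, 1))
(2, 3, R3, (0, 1))
(5, 0, R1, (1, 2))

bar 0: v0=F3 v1=F4 v2=C5 downbeat P5
bar 1: v0=G3 v1=G4 v2=F4 downbeat m7
bar 2: v0=B3 v1=A3 v2=D5 downbeat m3
bar 3: v0=G3 v1=E4 v2=D5 downbeat P5
bar 4: v0=G3 v1=E4 v2=B4 downbeat M3
bar 5: v0=F3 v1=F4 v2=C5 downbeat P5
  -> R1 @ bar 1 tick 0 v(0, 1): F3/F4 P8 -> G3/G4 P8 similar
  -> R3 @ bar 1 tick 0 v(1, 2): G4 above F4
  -> R4 @ bar 1 tick 0 v(0, 2): G3/F4 m7 untreated
  -> R3 @ bar 1 tick 1 v(1, 2): G4 above F4
  -> R3 @ bar 1 tick 2 v(1, 2): G4 above F4
  -> R3 @ bar 1 tick 3 v(1, 2): G4 above F4
  -> R3 @ bar 2 tick 0 v(0, 1): B3 above A3
  -> R4 @ bar 2 tick 0 v(0, 1): B3/A3 M2 untreated
  -> R7 @ bar 2 tick 0 v(1,): G4->A3 leap 10st
  -> R3 @ bar 2 tick 1 v(0, 1): B3 above A3
  -> R3 @ bar 2 tick 2 v(0, 1): B3 above A3
  -> R3 @ bar 2 tick 3 v(0, 1): B3 above A3
  -> R1 @ bar 5 tick 0 v(1, 2): E4/B4 P5 -> F4/C5 P5 similar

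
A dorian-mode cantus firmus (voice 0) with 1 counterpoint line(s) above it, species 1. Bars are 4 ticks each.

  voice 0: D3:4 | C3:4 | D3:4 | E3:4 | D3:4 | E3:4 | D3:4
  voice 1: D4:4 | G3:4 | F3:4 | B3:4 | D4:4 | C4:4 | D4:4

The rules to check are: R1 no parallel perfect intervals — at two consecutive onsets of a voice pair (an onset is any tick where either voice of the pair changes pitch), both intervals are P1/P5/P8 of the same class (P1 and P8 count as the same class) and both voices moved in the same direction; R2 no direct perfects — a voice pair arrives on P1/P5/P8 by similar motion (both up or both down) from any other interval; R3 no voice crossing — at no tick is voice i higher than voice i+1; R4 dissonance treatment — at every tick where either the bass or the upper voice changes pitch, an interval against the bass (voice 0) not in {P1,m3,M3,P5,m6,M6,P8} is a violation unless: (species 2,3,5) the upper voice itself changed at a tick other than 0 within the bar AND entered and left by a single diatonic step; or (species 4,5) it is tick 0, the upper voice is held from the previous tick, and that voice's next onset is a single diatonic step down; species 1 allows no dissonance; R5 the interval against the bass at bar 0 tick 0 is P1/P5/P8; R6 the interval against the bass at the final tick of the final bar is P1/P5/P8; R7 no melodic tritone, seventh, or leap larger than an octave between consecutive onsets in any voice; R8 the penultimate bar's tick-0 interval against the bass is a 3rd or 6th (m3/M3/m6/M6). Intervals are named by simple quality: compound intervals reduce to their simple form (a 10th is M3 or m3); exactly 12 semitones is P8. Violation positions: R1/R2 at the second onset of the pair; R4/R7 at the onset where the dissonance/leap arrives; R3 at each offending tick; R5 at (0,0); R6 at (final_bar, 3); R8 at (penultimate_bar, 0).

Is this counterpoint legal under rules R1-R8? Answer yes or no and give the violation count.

No (3 violations)

bar 0: v0=D3 v1=D4 (P8)
bar 1: v0=C3 v1=G3 (P5)
bar 2: v0=D3 v1=F3 (m3)
bar 3: v0=E3 v1=B3 (P5)
bar 4: v0=D3 v1=D4 (P8)
bar 5: v0=E3 v1=C4 (m6)
bar 6: v0=D3 v1=D4 (P8)
  R2 @ bar1.0: D3/D4 P8 -> C3/G3 P5 similar
  R2 @ bar3.0: D3/F3 m3 -> E3/B3 P5 similar
  R7 @ bar3.0: F3->B3 leap 6st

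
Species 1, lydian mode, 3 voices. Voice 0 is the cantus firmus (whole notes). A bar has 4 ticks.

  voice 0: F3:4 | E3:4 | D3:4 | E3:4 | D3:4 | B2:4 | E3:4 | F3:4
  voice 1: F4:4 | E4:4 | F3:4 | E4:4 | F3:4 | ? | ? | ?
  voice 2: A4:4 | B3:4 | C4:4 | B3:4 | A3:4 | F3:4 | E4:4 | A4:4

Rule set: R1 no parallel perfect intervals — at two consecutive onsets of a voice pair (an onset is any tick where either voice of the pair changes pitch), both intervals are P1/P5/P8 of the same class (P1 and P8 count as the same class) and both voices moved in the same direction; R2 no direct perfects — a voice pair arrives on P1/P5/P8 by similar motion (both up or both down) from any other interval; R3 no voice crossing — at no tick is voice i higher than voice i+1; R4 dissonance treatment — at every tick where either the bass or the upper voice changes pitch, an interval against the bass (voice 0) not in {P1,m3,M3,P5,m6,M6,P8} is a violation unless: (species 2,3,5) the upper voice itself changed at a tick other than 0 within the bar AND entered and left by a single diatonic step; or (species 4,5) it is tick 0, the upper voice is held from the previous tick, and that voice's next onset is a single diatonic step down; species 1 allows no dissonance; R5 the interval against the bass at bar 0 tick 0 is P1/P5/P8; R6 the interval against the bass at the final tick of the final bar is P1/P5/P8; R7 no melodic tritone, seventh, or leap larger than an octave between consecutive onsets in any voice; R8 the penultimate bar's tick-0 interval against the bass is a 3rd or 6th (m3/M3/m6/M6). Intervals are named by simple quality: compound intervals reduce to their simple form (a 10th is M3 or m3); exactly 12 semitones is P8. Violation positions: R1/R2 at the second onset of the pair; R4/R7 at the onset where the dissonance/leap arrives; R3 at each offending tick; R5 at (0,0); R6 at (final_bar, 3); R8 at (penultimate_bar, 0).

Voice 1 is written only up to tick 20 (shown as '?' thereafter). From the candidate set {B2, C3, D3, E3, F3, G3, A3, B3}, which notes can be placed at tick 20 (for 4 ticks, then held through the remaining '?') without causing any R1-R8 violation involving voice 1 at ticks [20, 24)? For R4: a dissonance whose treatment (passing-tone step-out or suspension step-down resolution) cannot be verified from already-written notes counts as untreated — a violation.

{D3}

B2: violates R2,R7
C3: violates R4
D3: legal
E3: violates R4
F3: violates R4
G3: violates R3
A3: violates R3,R4
B3: violates R3,R7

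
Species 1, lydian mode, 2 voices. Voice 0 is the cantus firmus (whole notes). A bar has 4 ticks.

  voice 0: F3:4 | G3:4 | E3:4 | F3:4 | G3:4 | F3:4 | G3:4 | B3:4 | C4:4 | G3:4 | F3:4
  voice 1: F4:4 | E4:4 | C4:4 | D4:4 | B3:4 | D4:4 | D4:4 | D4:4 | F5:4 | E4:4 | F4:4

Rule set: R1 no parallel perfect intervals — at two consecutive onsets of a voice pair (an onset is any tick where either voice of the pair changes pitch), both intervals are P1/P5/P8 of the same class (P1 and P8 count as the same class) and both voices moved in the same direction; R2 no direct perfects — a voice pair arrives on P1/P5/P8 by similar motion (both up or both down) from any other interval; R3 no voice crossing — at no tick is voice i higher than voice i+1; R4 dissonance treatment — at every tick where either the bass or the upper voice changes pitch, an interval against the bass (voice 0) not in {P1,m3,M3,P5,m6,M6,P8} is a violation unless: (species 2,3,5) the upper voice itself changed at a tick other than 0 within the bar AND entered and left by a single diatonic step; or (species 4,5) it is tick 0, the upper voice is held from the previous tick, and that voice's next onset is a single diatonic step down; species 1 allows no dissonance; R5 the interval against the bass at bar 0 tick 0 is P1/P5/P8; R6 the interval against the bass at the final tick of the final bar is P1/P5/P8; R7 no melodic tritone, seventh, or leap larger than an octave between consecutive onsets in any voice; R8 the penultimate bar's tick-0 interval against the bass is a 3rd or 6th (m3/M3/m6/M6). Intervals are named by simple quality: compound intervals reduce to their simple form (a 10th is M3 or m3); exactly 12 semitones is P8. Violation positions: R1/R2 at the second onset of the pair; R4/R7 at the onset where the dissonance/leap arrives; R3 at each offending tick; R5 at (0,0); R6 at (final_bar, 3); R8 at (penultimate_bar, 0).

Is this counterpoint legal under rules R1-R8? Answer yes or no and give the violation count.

No (3 violations)

bar 0: v0=F3 v1=F4 (P8)
bar 1: v0=G3 v1=E4 (M6)
bar 2: v0=E3 v1=C4 (m6)
bar 3: v0=F3 v1=D4 (M6)
bar 4: v0=G3 v1=B3 (M3)
bar 5: v0=F3 v1=D4 (M6)
bar 6: v0=G3 v1=D4 (P5)
bar 7: v0=B3 v1=D4 (m3)
bar 8: v0=C4 v1=F5 (P4)
bar 9: v0=G3 v1=E4 (M6)
bar 10: v0=F3 v1=F4 (P8)
  R4 @ bar8.0: C4/F5 P4 untreated
  R7 @ bar8.0: D4->F5 leap 15st
  R7 @ bar9.0: F5->E4 leap 13st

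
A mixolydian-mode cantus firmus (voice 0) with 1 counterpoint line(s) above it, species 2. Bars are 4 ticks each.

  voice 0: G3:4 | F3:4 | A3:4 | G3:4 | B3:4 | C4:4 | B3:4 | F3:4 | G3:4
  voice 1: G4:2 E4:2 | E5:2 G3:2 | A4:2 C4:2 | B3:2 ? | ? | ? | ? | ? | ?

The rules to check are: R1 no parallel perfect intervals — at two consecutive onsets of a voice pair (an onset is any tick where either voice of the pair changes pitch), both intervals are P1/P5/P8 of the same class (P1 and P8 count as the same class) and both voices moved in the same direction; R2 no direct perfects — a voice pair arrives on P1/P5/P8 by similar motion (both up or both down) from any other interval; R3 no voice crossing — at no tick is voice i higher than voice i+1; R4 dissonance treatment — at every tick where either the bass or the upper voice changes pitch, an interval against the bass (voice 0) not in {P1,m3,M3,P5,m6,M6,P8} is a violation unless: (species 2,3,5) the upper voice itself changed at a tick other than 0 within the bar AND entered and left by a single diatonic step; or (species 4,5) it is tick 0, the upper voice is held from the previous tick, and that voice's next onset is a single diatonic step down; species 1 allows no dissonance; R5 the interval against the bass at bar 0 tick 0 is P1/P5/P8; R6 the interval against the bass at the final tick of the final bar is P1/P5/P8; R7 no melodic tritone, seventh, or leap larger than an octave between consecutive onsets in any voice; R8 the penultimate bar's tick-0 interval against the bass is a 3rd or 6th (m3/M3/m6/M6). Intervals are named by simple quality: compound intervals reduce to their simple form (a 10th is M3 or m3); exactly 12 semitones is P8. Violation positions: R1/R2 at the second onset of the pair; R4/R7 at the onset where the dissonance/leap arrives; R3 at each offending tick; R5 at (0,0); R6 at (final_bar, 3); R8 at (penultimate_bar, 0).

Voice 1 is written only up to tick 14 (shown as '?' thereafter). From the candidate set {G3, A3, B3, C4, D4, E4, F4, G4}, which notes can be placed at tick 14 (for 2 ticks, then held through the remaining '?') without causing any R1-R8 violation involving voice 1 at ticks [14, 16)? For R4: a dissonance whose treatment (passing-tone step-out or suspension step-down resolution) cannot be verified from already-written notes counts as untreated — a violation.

{B3, D4, E4, G3, G4}

G3: legal
A3: violates R4
B3: legal
C4: violates R4
D4: legal
E4: legal
F4: violates R4,R7
G4: legal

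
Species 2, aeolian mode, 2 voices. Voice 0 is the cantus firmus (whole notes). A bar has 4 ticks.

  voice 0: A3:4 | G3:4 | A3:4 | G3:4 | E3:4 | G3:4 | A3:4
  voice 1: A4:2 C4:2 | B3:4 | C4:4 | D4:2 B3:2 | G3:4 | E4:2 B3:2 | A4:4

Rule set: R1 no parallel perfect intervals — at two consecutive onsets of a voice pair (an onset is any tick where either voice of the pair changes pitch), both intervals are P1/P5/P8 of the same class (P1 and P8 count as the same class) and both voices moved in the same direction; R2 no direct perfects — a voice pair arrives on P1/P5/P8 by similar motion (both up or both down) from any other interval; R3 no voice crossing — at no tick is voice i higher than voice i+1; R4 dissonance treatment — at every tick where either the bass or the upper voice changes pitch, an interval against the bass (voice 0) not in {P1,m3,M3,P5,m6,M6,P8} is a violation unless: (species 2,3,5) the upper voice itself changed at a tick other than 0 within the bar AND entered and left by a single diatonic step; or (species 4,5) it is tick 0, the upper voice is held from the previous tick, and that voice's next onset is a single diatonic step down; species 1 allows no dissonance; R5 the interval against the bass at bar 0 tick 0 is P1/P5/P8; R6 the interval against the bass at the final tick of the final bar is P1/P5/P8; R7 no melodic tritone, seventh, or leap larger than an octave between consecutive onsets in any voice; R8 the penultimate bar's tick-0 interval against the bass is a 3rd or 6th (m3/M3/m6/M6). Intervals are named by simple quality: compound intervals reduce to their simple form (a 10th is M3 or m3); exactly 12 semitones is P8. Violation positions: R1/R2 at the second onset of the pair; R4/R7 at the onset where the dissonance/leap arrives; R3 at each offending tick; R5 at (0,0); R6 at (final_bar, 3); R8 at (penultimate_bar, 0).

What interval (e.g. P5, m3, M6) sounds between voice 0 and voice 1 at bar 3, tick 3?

voice 0=G3 voice 1=B3 -> M3

M3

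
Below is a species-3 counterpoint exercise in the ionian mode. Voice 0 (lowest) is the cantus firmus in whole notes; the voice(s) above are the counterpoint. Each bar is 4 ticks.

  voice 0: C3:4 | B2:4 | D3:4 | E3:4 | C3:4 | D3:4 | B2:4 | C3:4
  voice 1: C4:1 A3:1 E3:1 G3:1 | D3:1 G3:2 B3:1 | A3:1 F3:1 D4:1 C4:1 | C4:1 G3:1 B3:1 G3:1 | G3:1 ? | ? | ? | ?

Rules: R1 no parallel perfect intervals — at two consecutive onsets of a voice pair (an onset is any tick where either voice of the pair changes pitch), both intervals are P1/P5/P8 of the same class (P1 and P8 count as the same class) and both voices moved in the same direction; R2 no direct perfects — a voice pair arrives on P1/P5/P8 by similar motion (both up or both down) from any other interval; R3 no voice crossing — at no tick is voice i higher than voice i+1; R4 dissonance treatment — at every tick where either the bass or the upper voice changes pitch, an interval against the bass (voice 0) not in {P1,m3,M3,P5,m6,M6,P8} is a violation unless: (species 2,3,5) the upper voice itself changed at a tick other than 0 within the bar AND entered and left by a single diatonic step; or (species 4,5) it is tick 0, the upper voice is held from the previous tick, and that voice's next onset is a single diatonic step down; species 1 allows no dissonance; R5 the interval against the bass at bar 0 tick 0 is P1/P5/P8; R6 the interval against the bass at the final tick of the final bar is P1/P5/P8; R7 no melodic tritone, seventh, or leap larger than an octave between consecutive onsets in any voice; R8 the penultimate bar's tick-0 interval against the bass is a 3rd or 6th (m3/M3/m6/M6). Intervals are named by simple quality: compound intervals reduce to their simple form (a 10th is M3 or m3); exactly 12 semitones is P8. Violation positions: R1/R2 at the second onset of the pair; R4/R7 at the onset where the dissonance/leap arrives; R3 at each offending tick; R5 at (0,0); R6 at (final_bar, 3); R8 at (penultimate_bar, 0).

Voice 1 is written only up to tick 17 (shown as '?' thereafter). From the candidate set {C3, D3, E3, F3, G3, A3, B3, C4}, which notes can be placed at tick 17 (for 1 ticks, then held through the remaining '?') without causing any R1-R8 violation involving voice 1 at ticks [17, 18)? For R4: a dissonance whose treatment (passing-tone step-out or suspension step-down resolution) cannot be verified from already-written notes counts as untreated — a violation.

C3: legal
D3: violates R4
E3: legal
F3: violates R4
G3: legal
A3: legal
B3: violates R4
C4: legal

{A3, C3, C4, E3, G3}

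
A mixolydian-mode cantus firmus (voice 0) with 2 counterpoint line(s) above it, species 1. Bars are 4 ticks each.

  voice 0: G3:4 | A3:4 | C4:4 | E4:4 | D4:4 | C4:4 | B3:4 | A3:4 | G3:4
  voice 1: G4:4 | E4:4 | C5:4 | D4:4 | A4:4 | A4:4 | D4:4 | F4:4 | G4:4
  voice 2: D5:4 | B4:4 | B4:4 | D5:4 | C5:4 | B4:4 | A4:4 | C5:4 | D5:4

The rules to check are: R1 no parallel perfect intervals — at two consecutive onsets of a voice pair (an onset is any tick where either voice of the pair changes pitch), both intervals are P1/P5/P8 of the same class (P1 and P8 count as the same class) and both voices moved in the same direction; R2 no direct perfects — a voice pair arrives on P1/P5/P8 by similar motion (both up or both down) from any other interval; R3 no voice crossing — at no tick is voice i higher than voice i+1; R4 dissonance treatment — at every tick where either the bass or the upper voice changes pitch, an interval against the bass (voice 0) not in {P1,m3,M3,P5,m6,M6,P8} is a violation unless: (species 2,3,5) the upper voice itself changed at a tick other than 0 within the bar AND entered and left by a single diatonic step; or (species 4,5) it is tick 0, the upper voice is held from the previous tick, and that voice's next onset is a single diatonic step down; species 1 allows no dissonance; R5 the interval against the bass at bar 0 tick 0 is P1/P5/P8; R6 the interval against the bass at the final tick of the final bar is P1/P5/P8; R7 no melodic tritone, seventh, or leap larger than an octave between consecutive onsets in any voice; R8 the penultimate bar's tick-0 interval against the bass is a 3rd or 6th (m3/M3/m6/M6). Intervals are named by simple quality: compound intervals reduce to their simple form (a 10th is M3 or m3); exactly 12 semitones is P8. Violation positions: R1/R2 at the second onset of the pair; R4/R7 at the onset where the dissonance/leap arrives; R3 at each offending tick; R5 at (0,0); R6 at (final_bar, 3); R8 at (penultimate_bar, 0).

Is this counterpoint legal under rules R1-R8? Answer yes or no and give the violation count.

bar 0: v0=G3 v1=G4 v2=D5 (P5)
bar 1: v0=A3 v1=E4 v2=B4 (M2)
bar 2: v0=C4 v1=C5 v2=B4 (M7)
bar 3: v0=E4 v1=D4 v2=D5 (m7)
bar 4: v0=D4 v1=A4 v2=C5 (m7)
bar 5: v0=C4 v1=A4 v2=B4 (M7)
bar 6: v0=B3 v1=D4 v2=A4 (m7)
bar 7: v0=A3 v1=F4 v2=C5 (m3)
bar 8: v0=G3 v1=G4 v2=D5 (P5)
  R1 @ bar1.0: G4/D5 P5 -> E4/B4 P5 similar
  R4 @ bar1.0: A3/B4 M2 untreated
  R2 @ bar2.0: A3/E4 P5 -> C4/C5 P8 similar
  R3 @ bar2.0: C5 above B4
  R4 @ bar2.0: C4/B4 M7 untreated
  R3 @ bar2.1: C5 above B4
  R3 @ bar2.2: C5 above B4
  R3 @ bar2.3: C5 above B4
  R3 @ bar3.0: E4 above D4
  R4 @ bar3.0: E4/D4 M2 untreated
  R4 @ bar3.0: E4/D5 m7 untreated
  R7 @ bar3.0: C5->D4 leap 10st
  R3 @ bar3.1: E4 above D4
  R3 @ bar3.2: E4 above D4
  R3 @ bar3.3: E4 above D4
  R4 @ bar4.0: D4/C5 m7 untreated
  R4 @ bar5.0: C4/B4 M7 untreated
  R2 @ bar6.0: A4/B4 M2 -> D4/A4 P5 similar
  R4 @ bar6.0: B3/A4 m7 untreated
  R1 @ bar7.0: D4/A4 P5 -> F4/C5 P5 similar
  R1 @ bar8.0: F4/C5 P5 -> G4/D5 P5 similar

No (21 violations)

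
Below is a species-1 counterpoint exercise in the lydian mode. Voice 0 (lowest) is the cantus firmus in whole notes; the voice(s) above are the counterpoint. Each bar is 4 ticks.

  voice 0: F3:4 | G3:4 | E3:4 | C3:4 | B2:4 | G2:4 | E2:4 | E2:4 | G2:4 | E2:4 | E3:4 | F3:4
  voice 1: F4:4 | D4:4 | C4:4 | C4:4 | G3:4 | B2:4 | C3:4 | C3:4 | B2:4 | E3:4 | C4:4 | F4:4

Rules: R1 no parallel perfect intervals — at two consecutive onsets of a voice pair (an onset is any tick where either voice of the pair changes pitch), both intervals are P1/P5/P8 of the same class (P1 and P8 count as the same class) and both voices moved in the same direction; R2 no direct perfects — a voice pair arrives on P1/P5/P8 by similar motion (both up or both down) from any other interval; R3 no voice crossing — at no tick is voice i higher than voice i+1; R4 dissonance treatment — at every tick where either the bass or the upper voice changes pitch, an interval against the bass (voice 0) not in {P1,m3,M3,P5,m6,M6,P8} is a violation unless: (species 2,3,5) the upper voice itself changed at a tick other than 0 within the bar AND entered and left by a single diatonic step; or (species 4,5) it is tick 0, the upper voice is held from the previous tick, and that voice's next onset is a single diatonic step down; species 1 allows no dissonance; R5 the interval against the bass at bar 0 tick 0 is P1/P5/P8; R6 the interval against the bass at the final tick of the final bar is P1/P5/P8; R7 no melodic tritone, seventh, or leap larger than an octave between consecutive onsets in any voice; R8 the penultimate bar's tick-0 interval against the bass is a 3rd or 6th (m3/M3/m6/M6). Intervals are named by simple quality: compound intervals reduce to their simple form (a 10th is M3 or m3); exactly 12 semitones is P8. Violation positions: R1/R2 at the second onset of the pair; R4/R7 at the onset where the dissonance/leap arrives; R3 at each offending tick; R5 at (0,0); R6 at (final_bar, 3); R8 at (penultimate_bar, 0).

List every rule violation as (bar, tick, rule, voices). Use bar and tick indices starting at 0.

bar 0: v0=F3 v1=F4 downbeat P8
bar 1: v0=G3 v1=D4 downbeat P5
bar 2: v0=E3 v1=C4 downbeat m6
bar 3: v0=C3 v1=C4 downbeat P8
bar 4: v0=B2 v1=G3 downbeat m6
bar 5: v0=G2 v1=B2 downbeat M3
bar 6: v0=E2 v1=C3 downbeat m6
bar 7: v0=E2 v1=C3 downbeat m6
bar 8: v0=G2 v1=B2 downbeat M3
bar 9: v0=E2 v1=E3 downbeat P8
bar 10: v0=E3 v1=C4 downbeat m6
bar 11: v0=F3 v1=F4 downbeat P8
  -> R2 @ bar 11 tick 0 v(0, 1): E3/C4 m6 -> F3/F4 P8 similar

(11, 0, R2, (0, 1))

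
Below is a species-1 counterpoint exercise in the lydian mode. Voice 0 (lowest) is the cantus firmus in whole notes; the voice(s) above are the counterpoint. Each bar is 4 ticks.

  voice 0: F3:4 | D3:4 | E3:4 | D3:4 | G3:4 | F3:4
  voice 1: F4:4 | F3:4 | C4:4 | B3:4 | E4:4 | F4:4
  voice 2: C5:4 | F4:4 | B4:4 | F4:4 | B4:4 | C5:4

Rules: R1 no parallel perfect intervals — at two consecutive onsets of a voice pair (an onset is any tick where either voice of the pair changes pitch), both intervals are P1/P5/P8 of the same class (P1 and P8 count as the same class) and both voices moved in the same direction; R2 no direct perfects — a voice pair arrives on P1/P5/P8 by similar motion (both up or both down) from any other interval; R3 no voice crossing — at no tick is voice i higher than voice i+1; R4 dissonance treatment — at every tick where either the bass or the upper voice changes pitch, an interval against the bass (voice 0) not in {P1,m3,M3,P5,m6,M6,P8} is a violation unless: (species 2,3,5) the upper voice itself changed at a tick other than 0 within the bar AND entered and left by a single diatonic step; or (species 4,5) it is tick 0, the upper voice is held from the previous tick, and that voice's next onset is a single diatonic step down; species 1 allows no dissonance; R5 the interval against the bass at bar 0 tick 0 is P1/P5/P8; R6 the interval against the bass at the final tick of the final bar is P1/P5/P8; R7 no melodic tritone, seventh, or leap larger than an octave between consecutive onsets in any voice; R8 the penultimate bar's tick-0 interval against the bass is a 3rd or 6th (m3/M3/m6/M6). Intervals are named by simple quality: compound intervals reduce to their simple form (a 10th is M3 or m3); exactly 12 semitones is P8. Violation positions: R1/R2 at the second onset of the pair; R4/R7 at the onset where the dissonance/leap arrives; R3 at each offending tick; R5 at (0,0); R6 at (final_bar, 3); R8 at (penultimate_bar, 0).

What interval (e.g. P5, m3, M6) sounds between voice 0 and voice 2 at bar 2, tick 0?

P5

voice 0=E3 voice 2=B4 -> P5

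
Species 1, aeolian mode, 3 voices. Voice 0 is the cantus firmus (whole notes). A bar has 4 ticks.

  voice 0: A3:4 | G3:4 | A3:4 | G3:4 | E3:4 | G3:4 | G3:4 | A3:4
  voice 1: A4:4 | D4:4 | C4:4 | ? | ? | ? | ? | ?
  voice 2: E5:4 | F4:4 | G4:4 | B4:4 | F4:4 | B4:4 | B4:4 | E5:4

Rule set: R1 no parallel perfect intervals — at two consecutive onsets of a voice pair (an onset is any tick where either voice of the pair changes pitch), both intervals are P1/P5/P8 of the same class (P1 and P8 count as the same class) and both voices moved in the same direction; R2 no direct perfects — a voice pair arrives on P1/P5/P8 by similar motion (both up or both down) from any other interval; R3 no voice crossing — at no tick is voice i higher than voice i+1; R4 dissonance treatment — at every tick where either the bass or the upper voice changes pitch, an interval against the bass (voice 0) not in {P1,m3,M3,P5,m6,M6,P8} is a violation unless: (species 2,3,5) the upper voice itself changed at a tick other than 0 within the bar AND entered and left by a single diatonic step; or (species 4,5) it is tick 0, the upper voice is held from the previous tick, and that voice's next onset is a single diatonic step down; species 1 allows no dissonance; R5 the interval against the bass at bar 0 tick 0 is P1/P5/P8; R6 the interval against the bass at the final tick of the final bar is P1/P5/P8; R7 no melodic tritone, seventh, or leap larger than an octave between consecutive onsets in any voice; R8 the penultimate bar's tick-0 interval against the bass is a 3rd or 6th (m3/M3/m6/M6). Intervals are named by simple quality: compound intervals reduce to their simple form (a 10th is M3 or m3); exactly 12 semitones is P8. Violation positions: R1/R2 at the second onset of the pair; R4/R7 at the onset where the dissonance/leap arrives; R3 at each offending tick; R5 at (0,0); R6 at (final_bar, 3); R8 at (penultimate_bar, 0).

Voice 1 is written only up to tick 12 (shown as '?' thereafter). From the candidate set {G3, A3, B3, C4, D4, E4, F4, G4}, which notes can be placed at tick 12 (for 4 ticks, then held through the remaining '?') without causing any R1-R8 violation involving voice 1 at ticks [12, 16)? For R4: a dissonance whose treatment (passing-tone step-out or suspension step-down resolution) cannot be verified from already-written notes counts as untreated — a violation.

{B3, D4, G4}

G3: violates R2
A3: violates R4
B3: legal
C4: violates R4
D4: legal
E4: violates R1
F4: violates R4
G4: legal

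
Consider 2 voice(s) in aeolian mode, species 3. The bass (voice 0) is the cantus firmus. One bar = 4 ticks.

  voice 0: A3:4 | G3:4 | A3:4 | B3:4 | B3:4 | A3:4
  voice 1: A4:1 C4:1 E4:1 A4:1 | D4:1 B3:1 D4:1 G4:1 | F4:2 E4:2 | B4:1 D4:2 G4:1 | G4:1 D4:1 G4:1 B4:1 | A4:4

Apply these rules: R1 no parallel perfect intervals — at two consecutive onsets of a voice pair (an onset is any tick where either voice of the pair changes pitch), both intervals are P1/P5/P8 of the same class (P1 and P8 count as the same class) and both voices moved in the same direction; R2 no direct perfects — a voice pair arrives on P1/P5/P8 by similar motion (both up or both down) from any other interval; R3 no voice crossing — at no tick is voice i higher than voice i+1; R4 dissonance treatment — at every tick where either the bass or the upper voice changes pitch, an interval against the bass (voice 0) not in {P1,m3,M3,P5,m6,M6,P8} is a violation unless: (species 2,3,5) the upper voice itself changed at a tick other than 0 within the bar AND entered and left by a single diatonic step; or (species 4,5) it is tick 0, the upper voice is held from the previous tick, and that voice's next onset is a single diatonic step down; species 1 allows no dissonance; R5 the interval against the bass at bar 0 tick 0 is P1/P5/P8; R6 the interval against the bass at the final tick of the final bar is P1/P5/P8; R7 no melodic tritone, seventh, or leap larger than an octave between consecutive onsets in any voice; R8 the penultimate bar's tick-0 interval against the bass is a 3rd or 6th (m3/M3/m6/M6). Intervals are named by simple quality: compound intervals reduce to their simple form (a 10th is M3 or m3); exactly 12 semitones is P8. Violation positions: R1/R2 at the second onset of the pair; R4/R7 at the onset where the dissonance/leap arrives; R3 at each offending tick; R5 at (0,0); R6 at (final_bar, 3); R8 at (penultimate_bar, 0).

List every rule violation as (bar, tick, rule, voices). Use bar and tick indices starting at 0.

(1, 0, R2, (0, 1))
(3, 0, R2, (0, 1))
(5, 0, R1, (0, 1))

bar 0: v0=A3 v1=A4 downbeat P8
bar 1: v0=G3 v1=D4 downbeat P5
bar 2: v0=A3 v1=F4 downbeat m6
bar 3: v0=B3 v1=B4 downbeat P8
bar 4: v0=B3 v1=G4 downbeat m6
bar 5: v0=A3 v1=A4 downbeat P8
  -> R2 @ bar 1 tick 0 v(0, 1): A3/A4 P8 -> G3/D4 P5 similar
  -> R2 @ bar 3 tick 0 v(0, 1): A3/E4 P5 -> B3/B4 P8 similar
  -> R1 @ bar 5 tick 0 v(0, 1): B3/B4 P8 -> A3/A4 P8 similar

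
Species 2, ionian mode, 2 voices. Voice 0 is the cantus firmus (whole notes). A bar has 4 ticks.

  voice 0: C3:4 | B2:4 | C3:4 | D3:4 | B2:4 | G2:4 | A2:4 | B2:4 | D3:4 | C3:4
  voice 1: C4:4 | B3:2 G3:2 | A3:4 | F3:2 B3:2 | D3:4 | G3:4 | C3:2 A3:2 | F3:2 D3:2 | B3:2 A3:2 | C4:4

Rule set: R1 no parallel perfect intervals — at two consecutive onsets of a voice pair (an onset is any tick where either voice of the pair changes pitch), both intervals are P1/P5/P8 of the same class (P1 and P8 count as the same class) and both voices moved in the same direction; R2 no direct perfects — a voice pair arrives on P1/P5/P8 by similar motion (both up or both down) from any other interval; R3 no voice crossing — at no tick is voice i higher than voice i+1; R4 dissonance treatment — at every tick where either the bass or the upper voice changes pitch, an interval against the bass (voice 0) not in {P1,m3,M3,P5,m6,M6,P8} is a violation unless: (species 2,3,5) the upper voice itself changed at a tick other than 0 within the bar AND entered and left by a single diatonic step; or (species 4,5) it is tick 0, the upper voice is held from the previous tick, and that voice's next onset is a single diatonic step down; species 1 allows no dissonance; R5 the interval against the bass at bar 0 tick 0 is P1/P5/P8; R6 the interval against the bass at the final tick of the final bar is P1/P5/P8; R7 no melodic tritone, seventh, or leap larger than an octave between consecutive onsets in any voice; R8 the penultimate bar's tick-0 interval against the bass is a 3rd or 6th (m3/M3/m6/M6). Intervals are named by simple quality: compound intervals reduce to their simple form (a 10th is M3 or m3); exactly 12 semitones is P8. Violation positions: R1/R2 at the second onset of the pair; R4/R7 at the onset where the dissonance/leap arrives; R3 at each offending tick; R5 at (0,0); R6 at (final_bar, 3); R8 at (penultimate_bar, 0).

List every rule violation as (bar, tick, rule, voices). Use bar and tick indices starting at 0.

(1, 0, R1, (0, 1))
(3, 2, R7, (1,))
(7, 0, R4, (0, 1))

bar 0: v0=C3 v1=C4 downbeat P8
bar 1: v0=B2 v1=B3 downbeat P8
bar 2: v0=C3 v1=A3 downbeat M6
bar 3: v0=D3 v1=F3 downbeat m3
bar 4: v0=B2 v1=D3 downbeat m3
bar 5: v0=G2 v1=G3 downbeat P8
bar 6: v0=A2 v1=C3 downbeat m3
bar 7: v0=B2 v1=F3 downbeat TT
bar 8: v0=D3 v1=B3 downbeat M6
bar 9: v0=C3 v1=C4 downbeat P8
  -> R1 @ bar 1 tick 0 v(0, 1): C3/C4 P8 -> B2/B3 P8 similar
  -> R7 @ bar 3 tick 2 v(1,): F3->B3 leap 6st
  -> R4 @ bar 7 tick 0 v(0, 1): B2/F3 TT untreated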